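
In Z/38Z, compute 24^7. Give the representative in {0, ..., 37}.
16

Use repeated squaring. Binary(7) = 111. Walk through the bits of the exponent 7 left-to-right: at each bit after the leading one, square the running value, then multiply by 24 if the bit is 1 (always reducing mod 38):
  bit 1 = 1 (leading): start with 24.
  bit 2 = 1: square 24^2 = 576 ≡ 6; bit is 1, so multiply 6·24 = 144 ≡ 30 (mod 38).
  bit 3 = 1: square 30^2 = 900 ≡ 26; bit is 1, so multiply 26·24 = 624 ≡ 16 (mod 38).
Final value: 24^7 ≡ 16 (mod 38).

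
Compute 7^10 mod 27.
Use repeated squaring. Binary(10) = 1010. Walk through the bits of the exponent 10 left-to-right: at each bit after the leading one, square the running value, then multiply by 7 if the bit is 1 (always reducing mod 27):
  bit 1 = 1 (leading): start with 7.
  bit 2 = 0: square 7^2 = 49 ≡ 22 (mod 27).
  bit 3 = 1: square 22^2 = 484 ≡ 25; bit is 1, so multiply 25·7 = 175 ≡ 13 (mod 27).
  bit 4 = 0: square 13^2 = 169 ≡ 7 (mod 27).
Final value: 7^10 ≡ 7 (mod 27).

Final answer: 7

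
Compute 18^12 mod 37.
Use repeated squaring. Binary(12) = 1100. Walk through the bits of the exponent 12 left-to-right: at each bit after the leading one, square the running value, then multiply by 18 if the bit is 1 (always reducing mod 37):
  bit 1 = 1 (leading): start with 18.
  bit 2 = 1: square 18^2 = 324 ≡ 28; bit is 1, so multiply 28·18 = 504 ≡ 23 (mod 37).
  bit 3 = 0: square 23^2 = 529 ≡ 11 (mod 37).
  bit 4 = 0: square 11^2 = 121 ≡ 10 (mod 37).
Final value: 18^12 ≡ 10 (mod 37).

Final answer: 10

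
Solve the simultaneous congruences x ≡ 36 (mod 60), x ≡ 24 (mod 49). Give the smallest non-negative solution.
x ≡ 2376 (mod 2940); the representative in [0, 2940) is 2376

The moduli 60, 49 are pairwise coprime, so by the CRT there is a unique solution mod 60·49 = 2940.
Solve by successive substitution. Start with x ≡ 36 (mod 60).
  Combine with x ≡ 24 (mod 49): write x = 36 + 60·t and require 36 + 60·t ≡ 24 (mod 49), i.e. 60·t ≡ 24 − 36 ≡ 37 (mod 49). Since 60^(−1) ≡ 9 (mod 49) (60 ≡ 11 (mod 49)), t ≡ 9·37 ≡ 39 (mod 49). So x ≡ 36 + 60·39 = 2376 (mod 2940).
Unique solution in [0, 2940): x = 2376.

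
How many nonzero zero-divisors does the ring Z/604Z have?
Z/604Z has 303 nonzero zero-divisors

In Z/604Z each nonzero element is either a unit (gcd with 604 is 1) or a zero-divisor (gcd > 1). The number of units is φ(604): factorise 604 = 2^2 · 151, so φ(604) = (2^2 − 2^1) · (151 − 1) = 2 · 150 = 300. The nonzero elements number 604 − 1 = 603. Hence the nonzero zero-divisors number 603 − 300 = 303.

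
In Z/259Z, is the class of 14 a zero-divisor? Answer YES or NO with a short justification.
YES

gcd(14, 259) = 7 > 1, so 14 is not a unit in Z/259Z. In Z/nZ every nonzero non-unit is a zero-divisor: explicitly, take b = 259/gcd = 37 ≠ 0 (mod 259); then 14·37 = 518 = 2·259, i.e. 14·37 ≡ 0 (mod 259). So 14 is a zero-divisor.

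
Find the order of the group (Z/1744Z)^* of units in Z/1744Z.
(Z/1744Z)^* consists of the classes a with gcd(a, 1744) = 1, so its order is φ(1744). φ is multiplicative, with φ(p^e) = p^e − p^(e−1). Factorise 1744 = 2^4 · 109. Then
  φ(1744) = (2^4 − 2^3) · (109 − 1) = 8 · 108 = 864.
Thus |(Z/1744Z)^*| = 864.

Final answer: |(Z/1744Z)^*| = 864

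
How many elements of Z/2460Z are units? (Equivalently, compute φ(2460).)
An element a ∈ Z/2460Z is a unit iff gcd(a, 2460) = 1, so the number of units is φ(2460). φ is multiplicative, with φ(p^e) = p^e − p^(e−1). Factorise 2460 = 2^2 · 3 · 5 · 41. Then
  φ(2460) = (2^2 − 2^1) · (3 − 1) · (5 − 1) · (41 − 1) = 2 · 2 · 4 · 40 = 640.

Final answer: Z/2460Z has φ(2460) = 640 units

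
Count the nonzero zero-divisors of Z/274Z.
In Z/274Z each nonzero element is either a unit (gcd with 274 is 1) or a zero-divisor (gcd > 1). The number of units is φ(274): factorise 274 = 2 · 137, so φ(274) = (2 − 1) · (137 − 1) = 1 · 136 = 136. The nonzero elements number 274 − 1 = 273. Hence the nonzero zero-divisors number 273 − 136 = 137.

Final answer: Z/274Z has 137 nonzero zero-divisors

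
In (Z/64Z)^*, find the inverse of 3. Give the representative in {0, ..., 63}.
Apply the extended Euclidean algorithm to (64, 3), tracking rows (r, s, t) with s·64 + t·3 = r. Each division r_prev = q·r_cur + r_new produces the new row as (previous row) − q·(current row):
  row A: (64, 1, 0)   [1·64 + 0·3 = 64]
  row B: (3, 0, 1)   [0·64 + 1·3 = 3]
  64 = 21·3 + 1   → row C = row A − 21·row B = (1, 1, −21)   [check: 1·64 − 21·3 = 1]
  3 = 3·1 + 0   → remainder 0, stop. gcd = 1 (last nonzero row C).
The gcd is 1, so 3 is invertible mod 64. The last nonzero row gives 1·64 − 21·3 = 1, so t = −21. So 3^(−1) ≡ −21 ≡ 43 (mod 64). Verify: 3 · 43 = 129 ≡ 1 (mod 64). ✓

Final answer: 3^(−1) ≡ 43 (mod 64)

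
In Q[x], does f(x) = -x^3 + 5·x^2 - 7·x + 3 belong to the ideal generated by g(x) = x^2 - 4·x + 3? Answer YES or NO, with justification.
YES

In Q[x] the ideal (g) consists of all multiples of g, so f ∈ (g) iff g | f, i.e. iff the remainder of f on division by g is 0. Divide f by g (g is monic, so eliminate the leading term of the running remainder at each step):
  leading term -x^3: subtract (-x)·g(x) = -x^3 + 4·x^2 - 3·x, leaving x^2 - 4·x + 3
  leading term x^2: subtract (1)·g(x) = x^2 - 4·x + 3, leaving 0
The remainder is 0, so f(x) = g(x) · h(x) with h(x) = 1 - x. Hence g | f, i.e. f ∈ (g).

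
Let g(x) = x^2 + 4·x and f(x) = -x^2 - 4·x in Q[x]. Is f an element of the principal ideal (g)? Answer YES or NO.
YES

In Q[x] the ideal (g) consists of all multiples of g, so f ∈ (g) iff g | f, i.e. iff the remainder of f on division by g is 0. Divide f by g (g is monic, so eliminate the leading term of the running remainder at each step):
  leading term -x^2: subtract (-1)·g(x) = -x^2 - 4·x, leaving 0
The remainder is 0, so f(x) = g(x) · h(x) with h(x) = -1. Hence g | f, i.e. f ∈ (g).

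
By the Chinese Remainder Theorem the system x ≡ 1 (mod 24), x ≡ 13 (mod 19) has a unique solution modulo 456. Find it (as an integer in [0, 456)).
The moduli 24, 19 are pairwise coprime, so by the CRT there is a unique solution mod 24·19 = 456.
Solve by successive substitution. Start with x ≡ 1 (mod 24).
  Combine with x ≡ 13 (mod 19): write x = 1 + 24·t and require 1 + 24·t ≡ 13 (mod 19), i.e. 24·t ≡ 13 − 1 ≡ 12 (mod 19). Since 24^(−1) ≡ 4 (mod 19) (24 ≡ 5 (mod 19)), t ≡ 4·12 ≡ 10 (mod 19). So x ≡ 1 + 24·10 = 241 (mod 456).
Unique solution in [0, 456): x = 241.

Final answer: x ≡ 241 (mod 456); the representative in [0, 456) is 241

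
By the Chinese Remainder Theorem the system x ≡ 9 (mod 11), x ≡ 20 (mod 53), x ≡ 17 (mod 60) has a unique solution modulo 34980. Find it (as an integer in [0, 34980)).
x ≡ 22757 (mod 34980); the representative in [0, 34980) is 22757

The moduli 11, 53, 60 are pairwise coprime, so by the CRT there is a unique solution mod 11·53·60 = 34980.
Solve by successive substitution. Start with x ≡ 9 (mod 11).
  Combine with x ≡ 20 (mod 53): write x = 9 + 11·t and require 9 + 11·t ≡ 20 (mod 53), i.e. 11·t ≡ 20 − 9 ≡ 11 (mod 53). Since 11^(−1) ≡ 29 (mod 53), t ≡ 29·11 ≡ 1 (mod 53). So x ≡ 9 + 11·1 = 20 (mod 583).
  Combine with x ≡ 17 (mod 60): write x = 20 + 583·t and require 20 + 583·t ≡ 17 (mod 60), i.e. 583·t ≡ 17 − 20 ≡ 57 (mod 60). Since 583^(−1) ≡ 7 (mod 60) (583 ≡ 43 (mod 60)), t ≡ 7·57 ≡ 39 (mod 60). So x ≡ 20 + 583·39 = 22757 (mod 34980).
Unique solution in [0, 34980): x = 22757.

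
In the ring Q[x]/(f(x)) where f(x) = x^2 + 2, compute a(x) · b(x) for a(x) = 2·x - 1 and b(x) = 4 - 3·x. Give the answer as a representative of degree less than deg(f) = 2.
a · b ≡ 11·x + 8 (mod f(x))

First multiply in Q[x] without reducing: a · b = -6·x^2 + 11·x - 4. Now divide by f(x) = x^2 + 2, eliminating the leading term at each step:
  leading term -6·x^2: subtract (-6)·f(x) = -6·x^2 - 12, leaving 11·x + 8
The degree is now < 2, so this is the remainder. Hence a · b ≡ 11·x + 8 in Q[x]/(f).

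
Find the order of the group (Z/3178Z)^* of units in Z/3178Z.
(Z/3178Z)^* consists of the classes a with gcd(a, 3178) = 1, so its order is φ(3178). φ is multiplicative, with φ(p^e) = p^e − p^(e−1). Factorise 3178 = 2 · 7 · 227. Then
  φ(3178) = (2 − 1) · (7 − 1) · (227 − 1) = 1 · 6 · 226 = 1356.
Thus |(Z/3178Z)^*| = 1356.

Final answer: |(Z/3178Z)^*| = 1356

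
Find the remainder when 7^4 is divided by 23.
Use repeated squaring. Binary(4) = 100. Walk through the bits of the exponent 4 left-to-right: at each bit after the leading one, square the running value, then multiply by 7 if the bit is 1 (always reducing mod 23):
  bit 1 = 1 (leading): start with 7.
  bit 2 = 0: square 7^2 = 49 ≡ 3 (mod 23).
  bit 3 = 0: square 3^2 = 9 (mod 23).
Final value: 7^4 ≡ 9 (mod 23).

Final answer: 9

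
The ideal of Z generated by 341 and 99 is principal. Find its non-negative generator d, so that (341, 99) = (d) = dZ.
In the PID Z, (a, b) is generated by gcd(a, b). Compute gcd(341, 99) with the extended Euclidean algorithm, tracking rows (r, s, t) with s·341 + t·99 = r:
  row A: (341, 1, 0)   [1·341 + 0·99 = 341]
  row B: (99, 0, 1)   [0·341 + 1·99 = 99]
  341 = 3·99 + 44   → row C = row A − 3·row B = (44, 1, −3)   [check: 1·341 − 3·99 = 44]
  99 = 2·44 + 11   → row D = row B − 2·row C = (11, −2, 7)   [check: −2·341 + 7·99 = 11]
  44 = 4·11 + 0   → remainder 0, stop. gcd = 11 (last nonzero row D).
So gcd(341, 99) = 11, with Bézout identity −2·341 + 7·99 = 11. Containment (⊇): the Bézout identity exhibits 11 as an element of (341, 99), giving (11) ⊆ (341, 99). Containment (⊆): since 11 | 341 and 11 | 99 (341 = 11·31, 99 = 11·9), every Z-linear combination of 341 and 99 is divisible by 11, so (341, 99) ⊆ (11). Therefore (341, 99) = (11), d = 11.

Final answer: (341, 99) = (11); d = 11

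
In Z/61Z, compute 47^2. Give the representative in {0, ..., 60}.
13

Use repeated squaring. Binary(2) = 10. Walk through the bits of the exponent 2 left-to-right: at each bit after the leading one, square the running value, then multiply by 47 if the bit is 1 (always reducing mod 61):
  bit 1 = 1 (leading): start with 47.
  bit 2 = 0: square 47^2 = 2209 ≡ 13 (mod 61).
Final value: 47^2 ≡ 13 (mod 61).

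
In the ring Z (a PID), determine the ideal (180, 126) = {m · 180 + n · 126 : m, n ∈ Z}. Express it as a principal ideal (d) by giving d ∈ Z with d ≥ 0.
(180, 126) = (18); d = 18

In the PID Z, (a, b) is generated by gcd(a, b). Compute gcd(180, 126) with the extended Euclidean algorithm, tracking rows (r, s, t) with s·180 + t·126 = r:
  row A: (180, 1, 0)   [1·180 + 0·126 = 180]
  row B: (126, 0, 1)   [0·180 + 1·126 = 126]
  180 = 1·126 + 54   → row C = row A − 1·row B = (54, 1, −1)   [check: 1·180 − 1·126 = 54]
  126 = 2·54 + 18   → row D = row B − 2·row C = (18, −2, 3)   [check: −2·180 + 3·126 = 18]
  54 = 3·18 + 0   → remainder 0, stop. gcd = 18 (last nonzero row D).
So gcd(180, 126) = 18, with Bézout identity −2·180 + 3·126 = 18. Containment (⊇): the Bézout identity exhibits 18 as an element of (180, 126), giving (18) ⊆ (180, 126). Containment (⊆): since 18 | 180 and 18 | 126 (180 = 18·10, 126 = 18·7), every Z-linear combination of 180 and 126 is divisible by 18, so (180, 126) ⊆ (18). Therefore (180, 126) = (18), d = 18.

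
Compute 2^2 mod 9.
4

Use repeated squaring. Binary(2) = 10. Walk through the bits of the exponent 2 left-to-right: at each bit after the leading one, square the running value, then multiply by 2 if the bit is 1 (always reducing mod 9):
  bit 1 = 1 (leading): start with 2.
  bit 2 = 0: square 2^2 = 4 (mod 9).
Final value: 2^2 ≡ 4 (mod 9).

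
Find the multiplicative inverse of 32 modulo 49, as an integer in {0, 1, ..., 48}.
32^(−1) ≡ 23 (mod 49)

Apply the extended Euclidean algorithm to (49, 32), tracking rows (r, s, t) with s·49 + t·32 = r. Each division r_prev = q·r_cur + r_new produces the new row as (previous row) − q·(current row):
  row A: (49, 1, 0)   [1·49 + 0·32 = 49]
  row B: (32, 0, 1)   [0·49 + 1·32 = 32]
  49 = 1·32 + 17   → row C = row A − 1·row B = (17, 1, −1)   [check: 1·49 − 1·32 = 17]
  32 = 1·17 + 15   → row D = row B − 1·row C = (15, −1, 2)   [check: −1·49 + 2·32 = 15]
  17 = 1·15 + 2   → row E = row C − 1·row D = (2, 2, −3)   [check: 2·49 − 3·32 = 2]
  15 = 7·2 + 1   → row F = row D − 7·row E = (1, −15, 23)   [check: −15·49 + 23·32 = 1]
  2 = 2·1 + 0   → remainder 0, stop. gcd = 1 (last nonzero row F).
The gcd is 1, so 32 is invertible mod 49. The last nonzero row gives −15·49 + 23·32 = 1, so t = 23. So 32^(−1) ≡ 23 (mod 49). Verify: 32 · 23 = 736 ≡ 1 (mod 49). ✓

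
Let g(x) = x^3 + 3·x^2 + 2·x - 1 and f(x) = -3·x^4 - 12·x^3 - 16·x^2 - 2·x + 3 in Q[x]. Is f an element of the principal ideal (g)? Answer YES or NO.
NO

In Q[x] the ideal (g) consists of all multiples of g, so f ∈ (g) iff g | f, i.e. iff the remainder of f on division by g is 0. Divide f by g (g is monic, so eliminate the leading term of the running remainder at each step):
  leading term -3·x^4: subtract (-3·x)·g(x) = -3·x^4 - 9·x^3 - 6·x^2 + 3·x, leaving -3·x^3 - 10·x^2 - 5·x + 3
  leading term -3·x^3: subtract (-3)·g(x) = -3·x^3 - 9·x^2 - 6·x + 3, leaving -x^2 + x
The remainder r(x) = -x^2 + x ≠ 0 (and deg r < deg g), so g ∤ f, i.e. f ∉ (g).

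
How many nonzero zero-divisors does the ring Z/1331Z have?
Z/1331Z has 120 nonzero zero-divisors

In Z/1331Z each nonzero element is either a unit (gcd with 1331 is 1) or a zero-divisor (gcd > 1). The number of units is φ(1331): factorise 1331 = 11^3, so φ(1331) = (11^3 − 11^2) = 1210 = 1210. The nonzero elements number 1331 − 1 = 1330. Hence the nonzero zero-divisors number 1330 − 1210 = 120.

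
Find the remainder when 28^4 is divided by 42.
28

Use repeated squaring. Binary(4) = 100. Walk through the bits of the exponent 4 left-to-right: at each bit after the leading one, square the running value, then multiply by 28 if the bit is 1 (always reducing mod 42):
  bit 1 = 1 (leading): start with 28.
  bit 2 = 0: square 28^2 = 784 ≡ 28 (mod 42).
  bit 3 = 0: square 28^2 = 784 ≡ 28 (mod 42).
Final value: 28^4 ≡ 28 (mod 42).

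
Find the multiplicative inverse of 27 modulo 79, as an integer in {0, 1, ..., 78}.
Apply the extended Euclidean algorithm to (79, 27), tracking rows (r, s, t) with s·79 + t·27 = r. Each division r_prev = q·r_cur + r_new produces the new row as (previous row) − q·(current row):
  row A: (79, 1, 0)   [1·79 + 0·27 = 79]
  row B: (27, 0, 1)   [0·79 + 1·27 = 27]
  79 = 2·27 + 25   → row C = row A − 2·row B = (25, 1, −2)   [check: 1·79 − 2·27 = 25]
  27 = 1·25 + 2   → row D = row B − 1·row C = (2, −1, 3)   [check: −1·79 + 3·27 = 2]
  25 = 12·2 + 1   → row E = row C − 12·row D = (1, 13, −38)   [check: 13·79 − 38·27 = 1]
  2 = 2·1 + 0   → remainder 0, stop. gcd = 1 (last nonzero row E).
The gcd is 1, so 27 is invertible mod 79. The last nonzero row gives 13·79 − 38·27 = 1, so t = −38. So 27^(−1) ≡ −38 ≡ 41 (mod 79). Verify: 27 · 41 = 1107 ≡ 1 (mod 79). ✓

Final answer: 27^(−1) ≡ 41 (mod 79)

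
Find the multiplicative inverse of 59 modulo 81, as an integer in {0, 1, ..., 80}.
Apply the extended Euclidean algorithm to (81, 59), tracking rows (r, s, t) with s·81 + t·59 = r. Each division r_prev = q·r_cur + r_new produces the new row as (previous row) − q·(current row):
  row A: (81, 1, 0)   [1·81 + 0·59 = 81]
  row B: (59, 0, 1)   [0·81 + 1·59 = 59]
  81 = 1·59 + 22   → row C = row A − 1·row B = (22, 1, −1)   [check: 1·81 − 1·59 = 22]
  59 = 2·22 + 15   → row D = row B − 2·row C = (15, −2, 3)   [check: −2·81 + 3·59 = 15]
  22 = 1·15 + 7   → row E = row C − 1·row D = (7, 3, −4)   [check: 3·81 − 4·59 = 7]
  15 = 2·7 + 1   → row F = row D − 2·row E = (1, −8, 11)   [check: −8·81 + 11·59 = 1]
  7 = 7·1 + 0   → remainder 0, stop. gcd = 1 (last nonzero row F).
The gcd is 1, so 59 is invertible mod 81. The last nonzero row gives −8·81 + 11·59 = 1, so t = 11. So 59^(−1) ≡ 11 (mod 81). Verify: 59 · 11 = 649 ≡ 1 (mod 81). ✓

Final answer: 59^(−1) ≡ 11 (mod 81)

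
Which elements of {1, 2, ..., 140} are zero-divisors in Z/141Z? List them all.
An element a ∈ Z/141Z (with a ≠ 0) is a zero-divisor iff gcd(a, 141) > 1 (because a is a unit precisely when gcd(a, n) = 1, and in Z/nZ every nonzero, non-unit element is a zero-divisor). Scan a = 1, ..., 140 and keep those with gcd(a, 141) > 1:
  gcd(3, 141) = 3, gcd(6, 141) = 3, gcd(9, 141) = 3, gcd(12, 141) = 3, gcd(15, 141) = 3, gcd(18, 141) = 3, gcd(21, 141) = 3, gcd(24, 141) = 3, gcd(27, 141) = 3, gcd(30, 141) = 3, gcd(33, 141) = 3, gcd(36, 141) = 3, gcd(39, 141) = 3, gcd(42, 141) = 3, gcd(45, 141) = 3, gcd(47, 141) = 47, gcd(48, 141) = 3, gcd(51, 141) = 3, gcd(54, 141) = 3, gcd(57, 141) = 3, gcd(60, 141) = 3, gcd(63, 141) = 3, gcd(66, 141) = 3, gcd(69, 141) = 3, gcd(72, 141) = 3, gcd(75, 141) = 3, gcd(78, 141) = 3, gcd(81, 141) = 3, gcd(84, 141) = 3, gcd(87, 141) = 3, gcd(90, 141) = 3, gcd(93, 141) = 3, gcd(94, 141) = 47, gcd(96, 141) = 3, gcd(99, 141) = 3, gcd(102, 141) = 3, gcd(105, 141) = 3, gcd(108, 141) = 3, gcd(111, 141) = 3, gcd(114, 141) = 3, gcd(117, 141) = 3, gcd(120, 141) = 3, gcd(123, 141) = 3, gcd(126, 141) = 3, gcd(129, 141) = 3, gcd(132, 141) = 3, gcd(135, 141) = 3, gcd(138, 141) = 3.
All other a ∈ {1, ..., 140} have gcd(a, 141) = 1 and are units. So the nonzero zero-divisors are exactly the 48 values of a appearing in this scan.

Final answer: nonzero zero-divisors of Z/141Z = {3, 6, 9, 12, 15, 18, 21, 24, 27, 30, 33, 36, 39, 42, 45, 47, 48, 51, 54, 57, 60, 63, 66, 69, 72, 75, 78, 81, 84, 87, 90, 93, 94, 96, 99, 102, 105, 108, 111, 114, 117, 120, 123, 126, 129, 132, 135, 138}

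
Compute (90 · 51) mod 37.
2

Reduce the factors first: 90 ≡ 16, 51 ≡ 14 (mod 37), so 90 · 51 ≡ 16 · 14 (mod 37). 16 · 14 = 224. Dividing by 37: 224 = 6·37 + 2. So (90 · 51) mod 37 = 2.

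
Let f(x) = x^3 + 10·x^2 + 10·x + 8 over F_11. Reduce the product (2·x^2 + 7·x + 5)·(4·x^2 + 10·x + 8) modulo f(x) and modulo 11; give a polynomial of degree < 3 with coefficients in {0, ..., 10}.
Multiply as integer polynomials: a · b = 8·x^4 + 48·x^3 + 106·x^2 + 106·x + 40. Reducing coefficients mod 11: a · b ≡ 8·x^4 + 4·x^3 + 7·x^2 + 7·x + 7. Now divide by f(x) = x^3 + 10·x^2 + 10·x + 8 in F_11[x], eliminating the leading term at each step:
  leading term 8·x^4: subtract (8·x)·f(x) = 8·x^4 + 3·x^3 + 3·x^2 + 9·x, leaving x^3 + 4·x^2 + 9·x + 7 (coefficients mod 11)
  leading term x^3: subtract (1)·f(x) = x^3 + 10·x^2 + 10·x + 8, leaving 5·x^2 + 10·x + 10 (coefficients mod 11)
The degree is now < 3, so this is the remainder. Hence a · b ≡ 5·x^2 + 10·x + 10 in F_11[x]/(f).

Final answer: a · b ≡ 5·x^2 + 10·x + 10 (mod f(x))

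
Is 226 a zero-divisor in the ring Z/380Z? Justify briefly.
gcd(226, 380) = 2 > 1, so 226 is not a unit in Z/380Z. In Z/nZ every nonzero non-unit is a zero-divisor: explicitly, take b = 380/gcd = 190 ≠ 0 (mod 380); then 226·190 = 42940 = 113·380, i.e. 226·190 ≡ 0 (mod 380). So 226 is a zero-divisor.

Final answer: YES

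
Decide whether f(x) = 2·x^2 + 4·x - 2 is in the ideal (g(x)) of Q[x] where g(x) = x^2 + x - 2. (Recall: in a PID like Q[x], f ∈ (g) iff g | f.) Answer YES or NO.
In Q[x] the ideal (g) consists of all multiples of g, so f ∈ (g) iff g | f, i.e. iff the remainder of f on division by g is 0. Divide f by g (g is monic, so eliminate the leading term of the running remainder at each step):
  leading term 2·x^2: subtract (2)·g(x) = 2·x^2 + 2·x - 4, leaving 2·x + 2
The remainder r(x) = 2·x + 2 ≠ 0 (and deg r < deg g), so g ∤ f, i.e. f ∉ (g).

Final answer: NO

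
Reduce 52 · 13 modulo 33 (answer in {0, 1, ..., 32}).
16

Reduce the factors first: 52 ≡ 19 (mod 33), so 52 · 13 ≡ 19 · 13 (mod 33). 19 · 13 = 247. Dividing by 33: 247 = 7·33 + 16. So (52 · 13) mod 33 = 16.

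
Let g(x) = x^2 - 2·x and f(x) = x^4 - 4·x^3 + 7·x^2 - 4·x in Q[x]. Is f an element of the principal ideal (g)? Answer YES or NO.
In Q[x] the ideal (g) consists of all multiples of g, so f ∈ (g) iff g | f, i.e. iff the remainder of f on division by g is 0. Divide f by g (g is monic, so eliminate the leading term of the running remainder at each step):
  leading term x^4: subtract (x^2)·g(x) = x^4 - 2·x^3, leaving -2·x^3 + 7·x^2 - 4·x
  leading term -2·x^3: subtract (-2·x)·g(x) = -2·x^3 + 4·x^2, leaving 3·x^2 - 4·x
  leading term 3·x^2: subtract (3)·g(x) = 3·x^2 - 6·x, leaving 2·x
The remainder r(x) = 2·x ≠ 0 (and deg r < deg g), so g ∤ f, i.e. f ∉ (g).

Final answer: NO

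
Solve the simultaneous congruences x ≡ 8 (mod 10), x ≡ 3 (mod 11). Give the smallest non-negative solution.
The moduli 10, 11 are pairwise coprime, so by the CRT there is a unique solution mod 10·11 = 110.
Solve by successive substitution. Start with x ≡ 8 (mod 10).
  Combine with x ≡ 3 (mod 11): write x = 8 + 10·t and require 8 + 10·t ≡ 3 (mod 11), i.e. 10·t ≡ 3 − 8 ≡ 6 (mod 11). Since 10^(−1) ≡ 10 (mod 11), t ≡ 10·6 ≡ 5 (mod 11). So x ≡ 8 + 10·5 = 58 (mod 110).
Unique solution in [0, 110): x = 58.

Final answer: x ≡ 58 (mod 110); the representative in [0, 110) is 58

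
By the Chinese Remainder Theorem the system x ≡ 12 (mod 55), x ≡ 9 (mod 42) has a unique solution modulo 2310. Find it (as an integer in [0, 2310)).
x ≡ 177 (mod 2310); the representative in [0, 2310) is 177

The moduli 55, 42 are pairwise coprime, so by the CRT there is a unique solution mod 55·42 = 2310.
Solve by successive substitution. Start with x ≡ 12 (mod 55).
  Combine with x ≡ 9 (mod 42): write x = 12 + 55·t and require 12 + 55·t ≡ 9 (mod 42), i.e. 55·t ≡ 9 − 12 ≡ 39 (mod 42). Since 55^(−1) ≡ 13 (mod 42) (55 ≡ 13 (mod 42)), t ≡ 13·39 ≡ 3 (mod 42). So x ≡ 12 + 55·3 = 177 (mod 2310).
Unique solution in [0, 2310): x = 177.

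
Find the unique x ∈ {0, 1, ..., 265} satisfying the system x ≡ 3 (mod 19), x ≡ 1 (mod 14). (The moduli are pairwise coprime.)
x ≡ 155 (mod 266); the representative in [0, 266) is 155

The moduli 19, 14 are pairwise coprime, so by the CRT there is a unique solution mod 19·14 = 266.
Solve by successive substitution. Start with x ≡ 3 (mod 19).
  Combine with x ≡ 1 (mod 14): write x = 3 + 19·t and require 3 + 19·t ≡ 1 (mod 14), i.e. 19·t ≡ 1 − 3 ≡ 12 (mod 14). Since 19^(−1) ≡ 3 (mod 14) (19 ≡ 5 (mod 14)), t ≡ 3·12 ≡ 8 (mod 14). So x ≡ 3 + 19·8 = 155 (mod 266).
Unique solution in [0, 266): x = 155.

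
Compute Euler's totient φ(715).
φ(715) = 480

φ is multiplicative, with φ(p^e) = p^e − p^(e−1). Factorise 715 = 5 · 11 · 13. Then
  φ(715) = (5 − 1) · (11 − 1) · (13 − 1) = 4 · 10 · 12 = 480.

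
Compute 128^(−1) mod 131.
128^(−1) ≡ 87 (mod 131)

Apply the extended Euclidean algorithm to (131, 128), tracking rows (r, s, t) with s·131 + t·128 = r. Each division r_prev = q·r_cur + r_new produces the new row as (previous row) − q·(current row):
  row A: (131, 1, 0)   [1·131 + 0·128 = 131]
  row B: (128, 0, 1)   [0·131 + 1·128 = 128]
  131 = 1·128 + 3   → row C = row A − 1·row B = (3, 1, −1)   [check: 1·131 − 1·128 = 3]
  128 = 42·3 + 2   → row D = row B − 42·row C = (2, −42, 43)   [check: −42·131 + 43·128 = 2]
  3 = 1·2 + 1   → row E = row C − 1·row D = (1, 43, −44)   [check: 43·131 − 44·128 = 1]
  2 = 2·1 + 0   → remainder 0, stop. gcd = 1 (last nonzero row E).
The gcd is 1, so 128 is invertible mod 131. The last nonzero row gives 43·131 − 44·128 = 1, so t = −44. So 128^(−1) ≡ −44 ≡ 87 (mod 131). Verify: 128 · 87 = 11136 ≡ 1 (mod 131). ✓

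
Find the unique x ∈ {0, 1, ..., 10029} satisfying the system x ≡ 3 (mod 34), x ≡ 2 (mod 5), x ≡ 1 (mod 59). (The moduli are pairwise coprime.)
The moduli 34, 5, 59 are pairwise coprime, so by the CRT there is a unique solution mod 34·5·59 = 10030.
Solve by successive substitution. Start with x ≡ 3 (mod 34).
  Combine with x ≡ 2 (mod 5): write x = 3 + 34·t and require 3 + 34·t ≡ 2 (mod 5), i.e. 34·t ≡ 2 − 3 ≡ 4 (mod 5). Since 34^(−1) ≡ 4 (mod 5) (34 ≡ 4 (mod 5)), t ≡ 4·4 ≡ 1 (mod 5). So x ≡ 3 + 34·1 = 37 (mod 170).
  Combine with x ≡ 1 (mod 59): write x = 37 + 170·t and require 37 + 170·t ≡ 1 (mod 59), i.e. 170·t ≡ 1 − 37 ≡ 23 (mod 59). Since 170^(−1) ≡ 42 (mod 59) (170 ≡ 52 (mod 59)), t ≡ 42·23 ≡ 22 (mod 59). So x ≡ 37 + 170·22 = 3777 (mod 10030).
Unique solution in [0, 10030): x = 3777.

Final answer: x ≡ 3777 (mod 10030); the representative in [0, 10030) is 3777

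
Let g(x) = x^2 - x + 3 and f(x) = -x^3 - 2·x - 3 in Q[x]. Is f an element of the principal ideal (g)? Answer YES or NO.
YES

In Q[x] the ideal (g) consists of all multiples of g, so f ∈ (g) iff g | f, i.e. iff the remainder of f on division by g is 0. Divide f by g (g is monic, so eliminate the leading term of the running remainder at each step):
  leading term -x^3: subtract (-x)·g(x) = -x^3 + x^2 - 3·x, leaving -x^2 + x - 3
  leading term -x^2: subtract (-1)·g(x) = -x^2 + x - 3, leaving 0
The remainder is 0, so f(x) = g(x) · h(x) with h(x) = -x - 1. Hence g | f, i.e. f ∈ (g).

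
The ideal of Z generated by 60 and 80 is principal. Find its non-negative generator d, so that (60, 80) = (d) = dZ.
(60, 80) = (20); d = 20

In the PID Z, (a, b) is generated by gcd(a, b). Compute gcd(80, 60) with the extended Euclidean algorithm, tracking rows (r, s, t) with s·80 + t·60 = r:
  row A: (80, 1, 0)   [1·80 + 0·60 = 80]
  row B: (60, 0, 1)   [0·80 + 1·60 = 60]
  80 = 1·60 + 20   → row C = row A − 1·row B = (20, 1, −1)   [check: 1·80 − 1·60 = 20]
  60 = 3·20 + 0   → remainder 0, stop. gcd = 20 (last nonzero row C).
So gcd(60, 80) = 20, with Bézout identity 1·80 − 1·60 = 20. Containment (⊇): the Bézout identity exhibits 20 as an element of (60, 80), giving (20) ⊆ (60, 80). Containment (⊆): since 20 | 60 and 20 | 80 (60 = 20·3, 80 = 20·4), every Z-linear combination of 60 and 80 is divisible by 20, so (60, 80) ⊆ (20). Therefore (60, 80) = (20), d = 20.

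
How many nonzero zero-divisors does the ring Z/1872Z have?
In Z/1872Z each nonzero element is either a unit (gcd with 1872 is 1) or a zero-divisor (gcd > 1). The number of units is φ(1872): factorise 1872 = 2^4 · 3^2 · 13, so φ(1872) = (2^4 − 2^3) · (3^2 − 3^1) · (13 − 1) = 8 · 6 · 12 = 576. The nonzero elements number 1872 − 1 = 1871. Hence the nonzero zero-divisors number 1871 − 576 = 1295.

Final answer: Z/1872Z has 1295 nonzero zero-divisors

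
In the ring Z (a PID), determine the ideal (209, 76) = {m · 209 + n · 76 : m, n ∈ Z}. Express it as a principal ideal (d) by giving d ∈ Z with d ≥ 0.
(209, 76) = (19); d = 19

In the PID Z, (a, b) is generated by gcd(a, b). Compute gcd(209, 76) with the extended Euclidean algorithm, tracking rows (r, s, t) with s·209 + t·76 = r:
  row A: (209, 1, 0)   [1·209 + 0·76 = 209]
  row B: (76, 0, 1)   [0·209 + 1·76 = 76]
  209 = 2·76 + 57   → row C = row A − 2·row B = (57, 1, −2)   [check: 1·209 − 2·76 = 57]
  76 = 1·57 + 19   → row D = row B − 1·row C = (19, −1, 3)   [check: −1·209 + 3·76 = 19]
  57 = 3·19 + 0   → remainder 0, stop. gcd = 19 (last nonzero row D).
So gcd(209, 76) = 19, with Bézout identity −1·209 + 3·76 = 19. Containment (⊇): the Bézout identity exhibits 19 as an element of (209, 76), giving (19) ⊆ (209, 76). Containment (⊆): since 19 | 209 and 19 | 76 (209 = 19·11, 76 = 19·4), every Z-linear combination of 209 and 76 is divisible by 19, so (209, 76) ⊆ (19). Therefore (209, 76) = (19), d = 19.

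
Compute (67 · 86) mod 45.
Reduce the factors first: 67 ≡ 22, 86 ≡ 41 (mod 45), so 67 · 86 ≡ 22 · 41 (mod 45). 22 · 41 = 902. Dividing by 45: 902 = 20·45 + 2. So (67 · 86) mod 45 = 2.

Final answer: 2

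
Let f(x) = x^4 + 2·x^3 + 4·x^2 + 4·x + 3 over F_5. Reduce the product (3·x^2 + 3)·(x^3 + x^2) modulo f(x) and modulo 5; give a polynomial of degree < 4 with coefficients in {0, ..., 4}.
a · b ≡ 2·x^3 + 3·x^2 + 3·x + 4 (mod f(x))

Multiply as integer polynomials: a · b = 3·x^5 + 3·x^4 + 3·x^3 + 3·x^2. Reducing coefficients mod 5: a · b ≡ 3·x^5 + 3·x^4 + 3·x^3 + 3·x^2. Now divide by f(x) = x^4 + 2·x^3 + 4·x^2 + 4·x + 3 in F_5[x], eliminating the leading term at each step:
  leading term 3·x^5: subtract (3·x)·f(x) = 3·x^5 + x^4 + 2·x^3 + 2·x^2 + 4·x, leaving 2·x^4 + x^3 + x^2 + x (coefficients mod 5)
  leading term 2·x^4: subtract (2)·f(x) = 2·x^4 + 4·x^3 + 3·x^2 + 3·x + 1, leaving 2·x^3 + 3·x^2 + 3·x + 4 (coefficients mod 5)
The degree is now < 4, so this is the remainder. Hence a · b ≡ 2·x^3 + 3·x^2 + 3·x + 4 in F_5[x]/(f).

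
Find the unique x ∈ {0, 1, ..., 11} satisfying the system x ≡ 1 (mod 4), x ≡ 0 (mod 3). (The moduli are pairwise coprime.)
x ≡ 9 (mod 12); the representative in [0, 12) is 9

The moduli 4, 3 are pairwise coprime, so by the CRT there is a unique solution mod 4·3 = 12.
Solve by successive substitution. Start with x ≡ 1 (mod 4).
  Combine with x ≡ 0 (mod 3): write x = 1 + 4·t and require 1 + 4·t ≡ 0 (mod 3), i.e. 4·t ≡ 0 − 1 ≡ 2 (mod 3). Since 4^(−1) ≡ 1 (mod 3) (4 ≡ 1 (mod 3)), t ≡ 1·2 ≡ 2 (mod 3). So x ≡ 1 + 4·2 = 9 (mod 12).
Unique solution in [0, 12): x = 9.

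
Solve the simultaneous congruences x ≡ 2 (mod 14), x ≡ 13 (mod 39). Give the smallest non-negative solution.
x ≡ 520 (mod 546); the representative in [0, 546) is 520

The moduli 14, 39 are pairwise coprime, so by the CRT there is a unique solution mod 14·39 = 546.
Solve by successive substitution. Start with x ≡ 2 (mod 14).
  Combine with x ≡ 13 (mod 39): write x = 2 + 14·t and require 2 + 14·t ≡ 13 (mod 39), i.e. 14·t ≡ 13 − 2 ≡ 11 (mod 39). Since 14^(−1) ≡ 14 (mod 39), t ≡ 14·11 ≡ 37 (mod 39). So x ≡ 2 + 14·37 = 520 (mod 546).
Unique solution in [0, 546): x = 520.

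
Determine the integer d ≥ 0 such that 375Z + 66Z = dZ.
In the PID Z, (a, b) is generated by gcd(a, b). Compute gcd(375, 66) with the extended Euclidean algorithm, tracking rows (r, s, t) with s·375 + t·66 = r:
  row A: (375, 1, 0)   [1·375 + 0·66 = 375]
  row B: (66, 0, 1)   [0·375 + 1·66 = 66]
  375 = 5·66 + 45   → row C = row A − 5·row B = (45, 1, −5)   [check: 1·375 − 5·66 = 45]
  66 = 1·45 + 21   → row D = row B − 1·row C = (21, −1, 6)   [check: −1·375 + 6·66 = 21]
  45 = 2·21 + 3   → row E = row C − 2·row D = (3, 3, −17)   [check: 3·375 − 17·66 = 3]
  21 = 7·3 + 0   → remainder 0, stop. gcd = 3 (last nonzero row E).
So gcd(375, 66) = 3, with Bézout identity 3·375 − 17·66 = 3. Containment (⊇): the Bézout identity exhibits 3 as an element of (375, 66), giving (3) ⊆ (375, 66). Containment (⊆): since 3 | 375 and 3 | 66 (375 = 3·125, 66 = 3·22), every Z-linear combination of 375 and 66 is divisible by 3, so (375, 66) ⊆ (3). Therefore (375, 66) = (3), d = 3.

Final answer: (375, 66) = (3); d = 3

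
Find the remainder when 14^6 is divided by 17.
15

Use repeated squaring. Binary(6) = 110. Walk through the bits of the exponent 6 left-to-right: at each bit after the leading one, square the running value, then multiply by 14 if the bit is 1 (always reducing mod 17):
  bit 1 = 1 (leading): start with 14.
  bit 2 = 1: square 14^2 = 196 ≡ 9; bit is 1, so multiply 9·14 = 126 ≡ 7 (mod 17).
  bit 3 = 0: square 7^2 = 49 ≡ 15 (mod 17).
Final value: 14^6 ≡ 15 (mod 17).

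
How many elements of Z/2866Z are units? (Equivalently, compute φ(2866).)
An element a ∈ Z/2866Z is a unit iff gcd(a, 2866) = 1, so the number of units is φ(2866). φ is multiplicative, with φ(p^e) = p^e − p^(e−1). Factorise 2866 = 2 · 1433. Then
  φ(2866) = (2 − 1) · (1433 − 1) = 1 · 1432 = 1432.

Final answer: Z/2866Z has φ(2866) = 1432 units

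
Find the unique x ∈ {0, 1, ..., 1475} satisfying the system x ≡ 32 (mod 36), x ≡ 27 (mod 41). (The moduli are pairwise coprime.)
The moduli 36, 41 are pairwise coprime, so by the CRT there is a unique solution mod 36·41 = 1476.
Solve by successive substitution. Start with x ≡ 32 (mod 36).
  Combine with x ≡ 27 (mod 41): write x = 32 + 36·t and require 32 + 36·t ≡ 27 (mod 41), i.e. 36·t ≡ 27 − 32 ≡ 36 (mod 41). Since 36^(−1) ≡ 8 (mod 41), t ≡ 8·36 ≡ 1 (mod 41). So x ≡ 32 + 36·1 = 68 (mod 1476).
Unique solution in [0, 1476): x = 68.

Final answer: x ≡ 68 (mod 1476); the representative in [0, 1476) is 68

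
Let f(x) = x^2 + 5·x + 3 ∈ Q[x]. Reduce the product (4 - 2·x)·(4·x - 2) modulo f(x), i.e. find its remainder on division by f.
a · b ≡ 60·x + 16 (mod f(x))

First multiply in Q[x] without reducing: a · b = -8·x^2 + 20·x - 8. Now divide by f(x) = x^2 + 5·x + 3, eliminating the leading term at each step:
  leading term -8·x^2: subtract (-8)·f(x) = -8·x^2 - 40·x - 24, leaving 60·x + 16
The degree is now < 2, so this is the remainder. Hence a · b ≡ 60·x + 16 in Q[x]/(f).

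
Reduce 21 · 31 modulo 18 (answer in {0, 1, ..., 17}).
3

Reduce the factors first: 21 ≡ 3, 31 ≡ 13 (mod 18), so 21 · 31 ≡ 3 · 13 (mod 18). 3 · 13 = 39. Dividing by 18: 39 = 2·18 + 3. So (21 · 31) mod 18 = 3.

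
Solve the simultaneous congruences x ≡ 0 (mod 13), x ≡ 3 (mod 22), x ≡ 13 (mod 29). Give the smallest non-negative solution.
The moduli 13, 22, 29 are pairwise coprime, so by the CRT there is a unique solution mod 13·22·29 = 8294.
Solve by successive substitution. Start with x ≡ 0 (mod 13).
  Combine with x ≡ 3 (mod 22): write x = 13·t and require 13·t ≡ 3 (mod 22). Since 13^(−1) ≡ 17 (mod 22), t ≡ 17·3 ≡ 7 (mod 22). So x ≡ 13·7 = 91 (mod 286).
  Combine with x ≡ 13 (mod 29): write x = 91 + 286·t and require 91 + 286·t ≡ 13 (mod 29), i.e. 286·t ≡ 13 − 91 ≡ 9 (mod 29). Since 286^(−1) ≡ 7 (mod 29) (286 ≡ 25 (mod 29)), t ≡ 7·9 ≡ 5 (mod 29). So x ≡ 91 + 286·5 = 1521 (mod 8294).
Unique solution in [0, 8294): x = 1521.

Final answer: x ≡ 1521 (mod 8294); the representative in [0, 8294) is 1521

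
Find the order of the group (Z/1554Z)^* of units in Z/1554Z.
(Z/1554Z)^* consists of the classes a with gcd(a, 1554) = 1, so its order is φ(1554). φ is multiplicative, with φ(p^e) = p^e − p^(e−1). Factorise 1554 = 2 · 3 · 7 · 37. Then
  φ(1554) = (2 − 1) · (3 − 1) · (7 − 1) · (37 − 1) = 1 · 2 · 6 · 36 = 432.
Thus |(Z/1554Z)^*| = 432.

Final answer: |(Z/1554Z)^*| = 432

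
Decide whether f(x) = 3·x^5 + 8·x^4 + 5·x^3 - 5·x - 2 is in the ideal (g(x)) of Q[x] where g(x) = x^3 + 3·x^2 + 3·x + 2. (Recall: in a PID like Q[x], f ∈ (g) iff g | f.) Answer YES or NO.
YES

In Q[x] the ideal (g) consists of all multiples of g, so f ∈ (g) iff g | f, i.e. iff the remainder of f on division by g is 0. Divide f by g (g is monic, so eliminate the leading term of the running remainder at each step):
  leading term 3·x^5: subtract (3·x^2)·g(x) = 3·x^5 + 9·x^4 + 9·x^3 + 6·x^2, leaving -x^4 - 4·x^3 - 6·x^2 - 5·x - 2
  leading term -x^4: subtract (-x)·g(x) = -x^4 - 3·x^3 - 3·x^2 - 2·x, leaving -x^3 - 3·x^2 - 3·x - 2
  leading term -x^3: subtract (-1)·g(x) = -x^3 - 3·x^2 - 3·x - 2, leaving 0
The remainder is 0, so f(x) = g(x) · h(x) with h(x) = 3·x^2 - x - 1. Hence g | f, i.e. f ∈ (g).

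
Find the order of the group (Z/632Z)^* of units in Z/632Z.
(Z/632Z)^* consists of the classes a with gcd(a, 632) = 1, so its order is φ(632). φ is multiplicative, with φ(p^e) = p^e − p^(e−1). Factorise 632 = 2^3 · 79. Then
  φ(632) = (2^3 − 2^2) · (79 − 1) = 4 · 78 = 312.
Thus |(Z/632Z)^*| = 312.

Final answer: |(Z/632Z)^*| = 312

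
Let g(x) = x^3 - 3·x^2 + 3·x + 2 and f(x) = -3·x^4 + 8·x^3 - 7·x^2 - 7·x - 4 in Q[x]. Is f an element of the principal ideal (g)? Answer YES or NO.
In Q[x] the ideal (g) consists of all multiples of g, so f ∈ (g) iff g | f, i.e. iff the remainder of f on division by g is 0. Divide f by g (g is monic, so eliminate the leading term of the running remainder at each step):
  leading term -3·x^4: subtract (-3·x)·g(x) = -3·x^4 + 9·x^3 - 9·x^2 - 6·x, leaving -x^3 + 2·x^2 - x - 4
  leading term -x^3: subtract (-1)·g(x) = -x^3 + 3·x^2 - 3·x - 2, leaving -x^2 + 2·x - 2
The remainder r(x) = -x^2 + 2·x - 2 ≠ 0 (and deg r < deg g), so g ∤ f, i.e. f ∉ (g).

Final answer: NO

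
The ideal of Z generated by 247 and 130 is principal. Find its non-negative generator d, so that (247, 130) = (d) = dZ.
(247, 130) = (13); d = 13

In the PID Z, (a, b) is generated by gcd(a, b). Compute gcd(247, 130) with the extended Euclidean algorithm, tracking rows (r, s, t) with s·247 + t·130 = r:
  row A: (247, 1, 0)   [1·247 + 0·130 = 247]
  row B: (130, 0, 1)   [0·247 + 1·130 = 130]
  247 = 1·130 + 117   → row C = row A − 1·row B = (117, 1, −1)   [check: 1·247 − 1·130 = 117]
  130 = 1·117 + 13   → row D = row B − 1·row C = (13, −1, 2)   [check: −1·247 + 2·130 = 13]
  117 = 9·13 + 0   → remainder 0, stop. gcd = 13 (last nonzero row D).
So gcd(247, 130) = 13, with Bézout identity −1·247 + 2·130 = 13. Containment (⊇): the Bézout identity exhibits 13 as an element of (247, 130), giving (13) ⊆ (247, 130). Containment (⊆): since 13 | 247 and 13 | 130 (247 = 13·19, 130 = 13·10), every Z-linear combination of 247 and 130 is divisible by 13, so (247, 130) ⊆ (13). Therefore (247, 130) = (13), d = 13.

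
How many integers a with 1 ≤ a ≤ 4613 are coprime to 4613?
3948

The number of a ∈ {1, ..., 4613} with gcd(a, 4613) = 1 is by definition Euler's totient φ(4613). φ is multiplicative, with φ(p^e) = p^e − p^(e−1). Factorise 4613 = 7 · 659. Then
  φ(4613) = (7 − 1) · (659 − 1) = 6 · 658 = 3948.
So there are 3948 such integers.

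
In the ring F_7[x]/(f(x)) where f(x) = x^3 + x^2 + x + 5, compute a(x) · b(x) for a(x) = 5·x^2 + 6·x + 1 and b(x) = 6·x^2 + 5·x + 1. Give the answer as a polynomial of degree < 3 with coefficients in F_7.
Multiply as integer polynomials: a · b = 30·x^4 + 61·x^3 + 41·x^2 + 11·x + 1. Reducing coefficients mod 7: a · b ≡ 2·x^4 + 5·x^3 + 6·x^2 + 4·x + 1. Now divide by f(x) = x^3 + x^2 + x + 5 in F_7[x], eliminating the leading term at each step:
  leading term 2·x^4: subtract (2·x)·f(x) = 2·x^4 + 2·x^3 + 2·x^2 + 3·x, leaving 3·x^3 + 4·x^2 + x + 1 (coefficients mod 7)
  leading term 3·x^3: subtract (3)·f(x) = 3·x^3 + 3·x^2 + 3·x + 1, leaving x^2 + 5·x (coefficients mod 7)
The degree is now < 3, so this is the remainder. Hence a · b ≡ x^2 + 5·x in F_7[x]/(f).

Final answer: a · b ≡ x^2 + 5·x (mod f(x))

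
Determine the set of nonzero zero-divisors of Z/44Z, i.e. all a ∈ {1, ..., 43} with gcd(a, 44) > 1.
An element a ∈ Z/44Z (with a ≠ 0) is a zero-divisor iff gcd(a, 44) > 1 (because a is a unit precisely when gcd(a, n) = 1, and in Z/nZ every nonzero, non-unit element is a zero-divisor). Scan a = 1, ..., 43 and keep those with gcd(a, 44) > 1:
  gcd(2, 44) = 2, gcd(4, 44) = 4, gcd(6, 44) = 2, gcd(8, 44) = 4, gcd(10, 44) = 2, gcd(11, 44) = 11, gcd(12, 44) = 4, gcd(14, 44) = 2, gcd(16, 44) = 4, gcd(18, 44) = 2, gcd(20, 44) = 4, gcd(22, 44) = 22, gcd(24, 44) = 4, gcd(26, 44) = 2, gcd(28, 44) = 4, gcd(30, 44) = 2, gcd(32, 44) = 4, gcd(33, 44) = 11, gcd(34, 44) = 2, gcd(36, 44) = 4, gcd(38, 44) = 2, gcd(40, 44) = 4, gcd(42, 44) = 2.
All other a ∈ {1, ..., 43} have gcd(a, 44) = 1 and are units. So the nonzero zero-divisors are exactly the 23 values of a appearing in this scan.

Final answer: nonzero zero-divisors of Z/44Z = {2, 4, 6, 8, 10, 11, 12, 14, 16, 18, 20, 22, 24, 26, 28, 30, 32, 33, 34, 36, 38, 40, 42}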